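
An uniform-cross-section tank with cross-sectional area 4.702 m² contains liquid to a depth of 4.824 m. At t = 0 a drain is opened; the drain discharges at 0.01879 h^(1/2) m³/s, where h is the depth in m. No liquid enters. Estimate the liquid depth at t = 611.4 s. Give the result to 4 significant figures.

A dh/dt = −Q_out = −0.01879 √h.
This is separable: 2 d(√h)/dt = −0.01879/A, so √h = √h₀ − (0.01879/(2A)) t.
√h = √4.824 − 0.01879·611.4/(2·4.702) = 2.19636 − 1.22163 = 0.974731.
h = 0.974731² = 0.950100 m.

0.9501 m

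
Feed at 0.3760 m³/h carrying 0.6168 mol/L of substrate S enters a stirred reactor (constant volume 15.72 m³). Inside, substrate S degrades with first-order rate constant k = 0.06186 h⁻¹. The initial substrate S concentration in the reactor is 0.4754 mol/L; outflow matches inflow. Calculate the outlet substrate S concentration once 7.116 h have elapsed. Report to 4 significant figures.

0.3368 mol/L

Accumulation = in − out − consumed: V dC/dt = Q C_in − Q C − k V C.
This is linear with rate a = Q/V + k = 0.0857786 h⁻¹.
C_ss = Q C_in/(Q + kV) = 0.171989 mol/L; C(t) = C_ss + (C₀ − C_ss) e^(−a t).
C(7.116) = 0.171989 + (0.303411)·e^(−0.0857786·7.116) = 0.171989 + (0.303411)·0.543133 = 0.336782 mol/L.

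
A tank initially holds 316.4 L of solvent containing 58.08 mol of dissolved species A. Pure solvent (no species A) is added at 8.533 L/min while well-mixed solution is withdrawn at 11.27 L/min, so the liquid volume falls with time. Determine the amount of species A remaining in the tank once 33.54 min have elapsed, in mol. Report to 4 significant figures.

14.17 mol

Let m(t) be the amount of species A. Volume: V(t) = V₀ + (Q_in − Q_out) t = 316.4 − 2.73700 t; V(33.54) = 224.601 L.
Species balance (pure solvent in): dm/dt = −Q_out · m/V(t).
Separate: dm/m = −Q_out dt/V(t) ⇒ ln(m/m₀) = −(Q_out/(Q_in−Q_out)) ln(V/V₀).
m = m₀ (V₀/V)^(Q_out/(Q_in−Q_out)) = 58.08 × (316.4/224.601)^(-4.11765) = 14.1651 mol.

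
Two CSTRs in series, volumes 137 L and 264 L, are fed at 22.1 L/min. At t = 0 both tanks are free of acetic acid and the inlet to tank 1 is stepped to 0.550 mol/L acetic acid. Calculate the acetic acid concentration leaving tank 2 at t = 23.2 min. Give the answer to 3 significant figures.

Time constants: τᵢ = Vᵢ/Q for each well-mixed tank.
τ₁ = 137/22.1 = 6.1991 min; τ₂ = 264/22.1 = 11.946 min.
Solving the cascade with C₁(0)=C₂(0)=0 gives C₂(t) = C_in[1 − (τ₁ e^(−t/τ₁) − τ₂ e^(−t/τ₂))/(τ₁ − τ₂)].
At t = 23.2: e^(−t/τ₁) = 0.023695, e^(−t/τ₂) = 0.14340.
C₂ = 0.550·[1 − (6.1991·0.023695 − 11.946·0.14340)/(-5.7466)] = 0.550·0.72747 = 0.40011 mol/L.

0.400 mol/L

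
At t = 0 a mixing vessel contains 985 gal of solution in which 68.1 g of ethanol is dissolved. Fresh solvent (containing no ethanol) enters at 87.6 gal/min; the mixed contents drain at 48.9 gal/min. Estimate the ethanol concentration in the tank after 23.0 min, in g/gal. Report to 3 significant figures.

0.0161 g/gal

Let m(t) be the amount of ethanol. Volume: V(t) = V₀ + (Q_in − Q_out) t = 985 + 38.700 t; V(23.0) = 1875.1 gal.
No ethanol enters, so dm/dt = −Q_out · (m/V).
dm/m = −Q_out dt/(V₀ + 38.700 t); integrating gives ln(m/m₀) = −(Q_out/(Q_in−Q_out)) ln(V/V₀).
m = m₀ (V₀/V)^(Q_out/(Q_in−Q_out)) = 68.1 × (985/1875.1)^(1.2636) = 30.190 g.
C = m/V = 30.190/1875.1 = 0.016101 g/gal.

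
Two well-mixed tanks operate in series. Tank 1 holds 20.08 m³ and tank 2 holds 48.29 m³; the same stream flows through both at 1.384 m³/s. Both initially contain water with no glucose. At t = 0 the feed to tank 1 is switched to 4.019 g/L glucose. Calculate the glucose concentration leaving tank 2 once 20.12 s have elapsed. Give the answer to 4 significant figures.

0.8689 g/L

Time constants: τᵢ = Vᵢ/Q for each well-mixed tank.
τ₁ = 20.08/1.384 = 14.5087 s; τ₂ = 48.29/1.384 = 34.8916 s.
Tank 1: C₁ = C_in(1 − e^(−t/τ₁)). Tank 2 (τ₁ ≠ τ₂): C₂ = C_in[1 − (τ₁ e^(−t/τ₁) − τ₂ e^(−t/τ₂))/(τ₁ − τ₂)].
At t = 20.12: e^(−t/τ₁) = 0.249884, e^(−t/τ₂) = 0.561781.
C₂ = 4.019·[1 − (14.5087·0.249884 − 34.8916·0.561781)/(-20.3829)] = 4.019·0.216209 = 0.868945 g/L.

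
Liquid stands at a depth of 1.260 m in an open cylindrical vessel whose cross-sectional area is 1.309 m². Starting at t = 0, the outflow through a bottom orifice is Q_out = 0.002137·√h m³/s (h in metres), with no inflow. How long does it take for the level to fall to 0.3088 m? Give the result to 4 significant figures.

694.4 s

Mass balance (ρ constant): A dh/dt = −0.002137 √h.
This is separable: 2 d(√h)/dt = −0.002137/A, so √h = √h₀ − (0.002137/(2A)) t.
t = 2A(√h₀ − √h)/0.002137 = 2·1.309·(√1.260 − √0.3088)/0.002137
  = 2.61800 × (1.12250 − 0.555698) / 0.002137 = 694.376 s.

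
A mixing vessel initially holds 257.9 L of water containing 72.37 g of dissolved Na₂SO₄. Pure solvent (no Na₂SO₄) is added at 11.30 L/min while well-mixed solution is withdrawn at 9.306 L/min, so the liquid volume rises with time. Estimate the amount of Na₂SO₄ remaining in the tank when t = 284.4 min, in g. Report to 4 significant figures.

Total volume: dV/dt = Q_in − Q_out = 1.99400 L/min, so V(t) = 257.9 + 1.99400 t and V(284.4) = 824.994 L.
Solute balance: dm/dt = 0 − Q_out C = −Q_out m/V(t).
Separate: dm/m = −Q_out dt/V(t) ⇒ ln(m/m₀) = −(Q_out/(Q_in−Q_out)) ln(V/V₀).
m = m₀ (V₀/V)^(Q_out/(Q_in−Q_out)) = 72.37 × (257.9/824.994)^(4.66700) = 0.318219 g.

0.3182 g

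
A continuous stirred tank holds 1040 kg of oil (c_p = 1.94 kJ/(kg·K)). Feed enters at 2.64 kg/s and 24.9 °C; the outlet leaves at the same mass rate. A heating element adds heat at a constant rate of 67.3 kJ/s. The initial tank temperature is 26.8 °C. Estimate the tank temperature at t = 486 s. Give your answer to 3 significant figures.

Unsteady energy balance on the tank contents: M c_p dT/dt = ṁ c_p (T_in − T) + 67.3.
Rearrange: dT/dt = (T_ss − T)/τ with τ = M/ṁ = 393.94 s and T_ss = T_in + Q̇/(ṁ c_p) = 38.040 °C.
This is linear first-order; T(t) = T_ss + (T₀ − T_ss) e^(−t/τ).
T(486) = 38.040 + (-11.240)·e^(−486/393.94) = 38.040 + (-11.240)·0.29122 = 34.767 °C.

34.8 °C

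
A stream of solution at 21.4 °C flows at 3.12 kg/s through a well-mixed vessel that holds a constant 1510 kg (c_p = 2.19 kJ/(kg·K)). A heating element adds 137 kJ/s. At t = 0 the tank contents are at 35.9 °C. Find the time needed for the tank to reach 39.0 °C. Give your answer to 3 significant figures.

Energy balance: M c_p dT/dt = ṁ c_p (T_in − T) + 137.
τ = M/ṁ = 483.97 s; T_ss = T_in + Q̇/(ṁ c_p) = 41.450 °C.
T(t) = T_ss + (T₀ − T_ss) e^(−t/τ). Set T = 39.0:
e^(−t/τ) = (39.0 − 41.450)/(35.9 − 41.450) = 0.44148
t = −483.97 · ln(0.44148) = 395.71 s.

396 s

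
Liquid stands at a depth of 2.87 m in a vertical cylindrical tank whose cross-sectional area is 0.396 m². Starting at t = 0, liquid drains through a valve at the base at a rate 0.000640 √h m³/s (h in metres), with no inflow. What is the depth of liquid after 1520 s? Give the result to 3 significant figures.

0.217 m

A dh/dt = −Q_out = −0.000640 √h.
Separate and integrate: 2(√h − √h₀) = −(0.000640/A) t.
√h = √2.87 − 0.000640·1520/(2·0.396) = 1.6941 − 1.2283 = 0.46582.
h = 0.46582² = 0.21699 m.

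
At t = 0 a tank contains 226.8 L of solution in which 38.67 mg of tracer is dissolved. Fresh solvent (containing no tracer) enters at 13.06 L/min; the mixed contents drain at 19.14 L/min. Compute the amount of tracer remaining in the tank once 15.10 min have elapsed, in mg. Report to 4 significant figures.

7.551 mg

Let m(t) be the amount of tracer. Volume: V(t) = V₀ + (Q_in − Q_out) t = 226.8 − 6.08000 t; V(15.10) = 134.992 L.
Solute balance: dm/dt = 0 − Q_out C = −Q_out m/V(t).
dm/m = −Q_out dt/(V₀ − 6.08000 t); integrating gives ln(m/m₀) = −(Q_out/(Q_in−Q_out)) ln(V/V₀).
m = m₀ (V₀/V)^(Q_out/(Q_in−Q_out)) = 38.67 × (226.8/134.992)^(-3.14803) = 7.55116 mg.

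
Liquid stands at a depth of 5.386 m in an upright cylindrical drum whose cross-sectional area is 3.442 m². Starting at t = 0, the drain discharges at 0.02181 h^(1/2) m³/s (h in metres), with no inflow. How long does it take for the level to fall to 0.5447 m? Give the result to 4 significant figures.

499.6 s

A dh/dt = −Q_out = −0.02181 √h.
Separate and integrate: 2(√h − √h₀) = −(0.02181/A) t.
t = 2A(√h₀ − √h)/0.02181 = 2·3.442·(√5.386 − √0.5447)/0.02181
  = 6.88400 × (2.32078 − 0.738038) / 0.02181 = 499.567 s.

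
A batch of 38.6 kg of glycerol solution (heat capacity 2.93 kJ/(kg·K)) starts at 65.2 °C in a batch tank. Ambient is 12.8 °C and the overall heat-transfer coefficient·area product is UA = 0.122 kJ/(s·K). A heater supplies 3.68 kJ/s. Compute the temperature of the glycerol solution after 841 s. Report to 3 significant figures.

M c_p dT/dt = −UA(T − T_amb) + Q̇.
dT/dt = (T_ss − T)/τ with T_ss = T_amb + Q̇/UA = 12.8 + 3.68/0.122 = 42.964 °C, τ = M c_p/UA = 38.6·2.93/0.122 = 927.03 s.
Solution: T(t) = T_ss + (T₀ − T_ss) e^(−t/τ).
T(841) = 42.964 + (22.236)·0.40365 = 51.940 °C.

51.9 °C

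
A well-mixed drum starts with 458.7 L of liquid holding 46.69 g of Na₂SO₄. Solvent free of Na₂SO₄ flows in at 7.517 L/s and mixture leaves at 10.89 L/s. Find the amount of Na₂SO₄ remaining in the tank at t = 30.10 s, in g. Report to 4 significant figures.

20.82 g

Total volume: dV/dt = Q_in − Q_out = -3.37300 L/s, so V(t) = 458.7 − 3.37300 t and V(30.10) = 357.173 L.
No Na₂SO₄ enters, so dm/dt = −Q_out · (m/V).
Separate: dm/m = −Q_out dt/V(t) ⇒ ln(m/m₀) = −(Q_out/(Q_in−Q_out)) ln(V/V₀).
m = m₀ (V₀/V)^(Q_out/(Q_in−Q_out)) = 46.69 × (458.7/357.173)^(-3.22858) = 20.8179 g.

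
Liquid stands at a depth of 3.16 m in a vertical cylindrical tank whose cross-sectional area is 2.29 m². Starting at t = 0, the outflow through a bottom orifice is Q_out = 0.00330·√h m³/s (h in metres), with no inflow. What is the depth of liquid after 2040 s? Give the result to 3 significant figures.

0.0947 m

With no inflow, A dh/dt = −0.00330 √h.
Separate and integrate: 2(√h − √h₀) = −(0.00330/A) t.
√h = √3.16 − 0.00330·2040/(2·2.29) = 1.7776 − 1.4699 = 0.30777.
h = 0.30777² = 0.094722 m.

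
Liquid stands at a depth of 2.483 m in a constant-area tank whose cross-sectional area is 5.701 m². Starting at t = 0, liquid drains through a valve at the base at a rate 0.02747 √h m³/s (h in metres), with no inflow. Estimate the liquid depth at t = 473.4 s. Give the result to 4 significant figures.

0.1894 m

Accumulation of liquid (constant cross-section A): A dh/dt = −0.02747 √h.
This is separable: 2 d(√h)/dt = −0.02747/A, so √h = √h₀ − (0.02747/(2A)) t.
√h = √2.483 − 0.02747·473.4/(2·5.701) = 1.57575 − 1.14053 = 0.435226.
h = 0.435226² = 0.189422 m.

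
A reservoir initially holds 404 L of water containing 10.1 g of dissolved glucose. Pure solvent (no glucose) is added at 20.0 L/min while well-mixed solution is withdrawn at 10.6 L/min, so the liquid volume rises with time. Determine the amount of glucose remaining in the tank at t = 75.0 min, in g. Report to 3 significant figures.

Let m(t) be the amount of glucose. Volume: V(t) = V₀ + (Q_in − Q_out) t = 404 + 9.4000 t; V(75.0) = 1109.0 L.
Solute balance: dm/dt = 0 − Q_out C = −Q_out m/V(t).
dm/m = −Q_out dt/(V₀ + 9.4000 t); integrating gives ln(m/m₀) = −(Q_out/(Q_in−Q_out)) ln(V/V₀).
m = m₀ (V₀/V)^(Q_out/(Q_in−Q_out)) = 10.1 × (404/1109.0)^(1.1277) = 3.2343 g.

3.23 g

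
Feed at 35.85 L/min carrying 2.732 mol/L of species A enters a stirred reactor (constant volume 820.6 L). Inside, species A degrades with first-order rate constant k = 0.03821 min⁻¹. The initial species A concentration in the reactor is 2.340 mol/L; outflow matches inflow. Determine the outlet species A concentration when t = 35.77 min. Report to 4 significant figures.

V dC/dt = Q(C_in − C) − k V C.
dC/dt = (Q/V) C_in − (Q/V + k) C; effective rate a = Q/V + k = 0.0436875 + 0.03821 = 0.0818975 min⁻¹.
C_ss = Q C_in/(Q + kV) = 1.45736 mol/L; C(t) = C_ss + (C₀ − C_ss) e^(−a t).
C(35.77) = 1.45736 + (0.882638)·e^(−0.0818975·35.77) = 1.45736 + (0.882638)·0.0534251 = 1.50452 mol/L.

1.505 mol/L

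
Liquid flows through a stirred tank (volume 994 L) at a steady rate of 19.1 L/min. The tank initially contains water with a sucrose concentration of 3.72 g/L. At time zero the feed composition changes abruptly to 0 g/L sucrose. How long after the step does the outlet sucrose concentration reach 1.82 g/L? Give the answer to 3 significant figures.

Species balance: V dC/dt = Q(C_in − C) ⇒ τ = V/Q = 52.042 min.
C(t) = C_in + (C₀ − C_in) e^(−t/τ). Set C = 1.82 and solve for t:
e^(−t/τ) = (C − C_in)/(C₀ − C_in) = (1.82 − 0)/(3.72 − 0) = 0.48925
t = −τ ln(…) = 52.042 × 0.71489 = 37.204 min.

37.2 min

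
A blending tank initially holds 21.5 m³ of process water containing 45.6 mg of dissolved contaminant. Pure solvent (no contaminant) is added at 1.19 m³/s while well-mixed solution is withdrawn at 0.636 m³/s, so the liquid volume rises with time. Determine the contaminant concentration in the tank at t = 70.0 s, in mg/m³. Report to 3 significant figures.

0.232 mg/m³

Total volume: dV/dt = Q_in − Q_out = 0.55400 m³/s, so V(t) = 21.5 + 0.55400 t and V(70.0) = 60.280 m³.
No contaminant enters, so dm/dt = −Q_out · (m/V).
dm/m = −Q_out dt/(V₀ + 0.55400 t); integrating gives ln(m/m₀) = −(Q_out/(Q_in−Q_out)) ln(V/V₀).
m = m₀ (V₀/V)^(Q_out/(Q_in−Q_out)) = 45.6 × (21.5/60.280)^(1.1480) = 13.962 mg.
C = m/V = 13.962/60.280 = 0.23163 mg/m³.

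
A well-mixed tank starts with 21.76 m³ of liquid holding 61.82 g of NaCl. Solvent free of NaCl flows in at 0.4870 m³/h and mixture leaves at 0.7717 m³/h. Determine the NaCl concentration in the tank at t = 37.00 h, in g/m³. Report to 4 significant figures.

Total volume: dV/dt = Q_in − Q_out = -0.284700 m³/h, so V(t) = 21.76 − 0.284700 t and V(37.00) = 11.2261 m³.
No NaCl enters, so dm/dt = −Q_out · (m/V).
Separate: dm/m = −Q_out dt/V(t) ⇒ ln(m/m₀) = −(Q_out/(Q_in−Q_out)) ln(V/V₀).
m = m₀ (V₀/V)^(Q_out/(Q_in−Q_out)) = 61.82 × (21.76/11.2261)^(-2.71057) = 10.2809 g.
C = m/V = 10.2809/11.2261 = 0.915799 g/m³.

0.9158 g/m³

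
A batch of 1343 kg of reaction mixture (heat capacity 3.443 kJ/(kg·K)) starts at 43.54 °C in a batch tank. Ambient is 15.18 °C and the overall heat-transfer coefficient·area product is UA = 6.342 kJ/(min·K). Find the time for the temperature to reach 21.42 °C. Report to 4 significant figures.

1104 min

Lumped-capacitance energy balance: M c_p dT/dt = UA(T_amb − T).
τ = M c_p/UA = 729.099 min; T_ss = T_amb = 15.1800 °C.
T(t) = T_ss + (T₀ − T_ss)e^(−t/τ); set T = 21.42:
t = −τ ln[(T − T_ss)/(T₀ − T_ss)] = −729.099 · ln(0.220028) = 1103.86 min.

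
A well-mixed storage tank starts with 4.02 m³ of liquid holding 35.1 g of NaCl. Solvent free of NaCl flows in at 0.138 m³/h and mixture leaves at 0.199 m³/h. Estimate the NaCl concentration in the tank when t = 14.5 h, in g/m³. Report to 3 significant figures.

4.98 g/m³

Total volume: dV/dt = Q_in − Q_out = -0.061000 m³/h, so V(t) = 4.02 − 0.061000 t and V(14.5) = 3.1355 m³.
Solute balance: dm/dt = 0 − Q_out C = −Q_out m/V(t).
Separate: dm/m = −Q_out dt/V(t) ⇒ ln(m/m₀) = −(Q_out/(Q_in−Q_out)) ln(V/V₀).
m = m₀ (V₀/V)^(Q_out/(Q_in−Q_out)) = 35.1 × (4.02/3.1355)^(-3.2623) = 15.604 g.
C = m/V = 15.604/3.1355 = 4.9766 g/m³.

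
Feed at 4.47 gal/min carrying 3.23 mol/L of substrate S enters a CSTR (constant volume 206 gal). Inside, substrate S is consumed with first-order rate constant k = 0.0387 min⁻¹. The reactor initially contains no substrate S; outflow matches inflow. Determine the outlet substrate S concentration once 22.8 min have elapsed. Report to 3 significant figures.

Species balance: V dC/dt = Q C_in − Q C − k V C.
dC/dt = (Q/V) C_in − (Q/V + k) C; effective rate a = Q/V + k = 0.021699 + 0.0387 = 0.060399 min⁻¹.
C_ss = Q C_in/(Q + kV) = 1.1604 mol/L; C(t) = C_ss + (C₀ − C_ss) e^(−a t).
C(22.8) = 1.1604 + (-1.1604)·e^(−0.060399·22.8) = 1.1604 + (-1.1604)·0.25231 = 0.86763 mol/L.

0.868 mol/L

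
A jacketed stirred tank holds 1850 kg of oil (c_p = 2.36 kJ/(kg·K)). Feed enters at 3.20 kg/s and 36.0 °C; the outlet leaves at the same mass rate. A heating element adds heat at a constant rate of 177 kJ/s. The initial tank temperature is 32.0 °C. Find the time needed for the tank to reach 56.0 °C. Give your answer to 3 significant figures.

1200 s

Energy balance: M c_p dT/dt = ṁ c_p (T_in − T) + 177.
τ = M/ṁ = 578.12 s; T_ss = T_in + Q̇/(ṁ c_p) = 59.438 °C.
T(t) = T_ss + (T₀ − T_ss) e^(−t/τ). Set T = 56.0:
e^(−t/τ) = (56.0 − 59.438)/(32.0 − 59.438) = 0.12528
t = −578.12 · ln(0.12528) = 1200.9 s.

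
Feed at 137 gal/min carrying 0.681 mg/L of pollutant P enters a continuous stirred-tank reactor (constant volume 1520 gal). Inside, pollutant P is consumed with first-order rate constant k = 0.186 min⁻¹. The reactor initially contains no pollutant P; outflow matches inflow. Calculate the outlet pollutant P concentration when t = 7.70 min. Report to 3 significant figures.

0.196 mg/L

V dC/dt = Q(C_in − C) − k V C.
This is linear with rate a = Q/V + k = 0.27613 min⁻¹.
C_ss = Q C_in/(Q + kV) = 0.22228 mg/L; C(t) = C_ss + (C₀ − C_ss) e^(−a t).
C(7.70) = 0.22228 + (-0.22228)·e^(−0.27613·7.70) = 0.22228 + (-0.22228)·0.11929 = 0.19577 mg/L.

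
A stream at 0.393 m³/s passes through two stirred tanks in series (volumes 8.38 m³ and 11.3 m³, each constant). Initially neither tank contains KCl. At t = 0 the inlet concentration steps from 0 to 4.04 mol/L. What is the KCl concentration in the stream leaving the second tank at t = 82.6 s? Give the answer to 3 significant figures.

3.40 mol/L

Species balance on tank i: dCᵢ/dt = (Cᵢ₋₁ − Cᵢ)/τᵢ with τᵢ = Vᵢ/Q.
τ₁ = 8.38/0.393 = 21.323 s; τ₂ = 11.3/0.393 = 28.753 s.
Tank 1: C₁ = C_in(1 − e^(−t/τ₁)). Tank 2 (τ₁ ≠ τ₂): C₂ = C_in[1 − (τ₁ e^(−t/τ₁) − τ₂ e^(−t/τ₂))/(τ₁ − τ₂)].
At t = 82.6: e^(−t/τ₁) = 0.020781, e^(−t/τ₂) = 0.056545.
C₂ = 4.04·[1 − (21.323·0.020781 − 28.753·0.056545)/(-7.4300)] = 4.04·0.84082 = 3.3969 mol/L.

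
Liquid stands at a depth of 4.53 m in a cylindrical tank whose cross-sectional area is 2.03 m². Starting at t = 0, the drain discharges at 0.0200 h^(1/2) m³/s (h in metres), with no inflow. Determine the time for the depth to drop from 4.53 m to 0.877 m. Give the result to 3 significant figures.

242 s

Mass balance (ρ constant): A dh/dt = −0.0200 √h.
This is separable: 2 d(√h)/dt = −0.0200/A, so √h = √h₀ − (0.0200/(2A)) t.
t = 2A(√h₀ − √h)/0.0200 = 2·2.03·(√4.53 − √0.877)/0.0200
  = 4.0600 × (2.1284 − 0.93648) / 0.0200 = 241.96 s.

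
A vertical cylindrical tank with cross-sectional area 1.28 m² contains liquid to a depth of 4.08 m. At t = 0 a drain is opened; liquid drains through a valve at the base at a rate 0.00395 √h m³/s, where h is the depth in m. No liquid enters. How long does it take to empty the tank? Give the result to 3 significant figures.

With no inflow, A dh/dt = −0.00395 √h.
This is separable: 2 d(√h)/dt = −0.00395/A, so √h = √h₀ − (0.00395/(2A)) t.
Tank is empty when √h = 0: t_empty = 2A√h₀/0.00395.
t_empty = 2·1.28·√4.08/0.00395 = 2.5600·2.0199/0.00395 = 1309.1 s.

1310 s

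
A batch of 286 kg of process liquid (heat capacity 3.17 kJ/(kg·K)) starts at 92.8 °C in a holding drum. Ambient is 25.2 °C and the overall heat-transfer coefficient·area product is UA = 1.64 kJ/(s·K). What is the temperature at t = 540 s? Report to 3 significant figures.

M c_p dT/dt = −UA(T − T_amb).
dT/dt = (T_ss − T)/τ with T_ss = T_amb = 25.200 °C, τ = M c_p/UA = 286·3.17/1.64 = 552.82 s.
Integrating: T(t) = T_ss + (T₀ − T_ss) e^(−t/τ).
T(540) = 25.200 + (67.600)·0.37651 = 50.652 °C.

50.7 °C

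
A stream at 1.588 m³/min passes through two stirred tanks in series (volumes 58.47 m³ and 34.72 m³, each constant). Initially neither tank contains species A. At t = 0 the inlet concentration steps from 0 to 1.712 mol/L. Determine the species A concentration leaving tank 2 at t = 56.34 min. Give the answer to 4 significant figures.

0.9897 mol/L

Time constants: τᵢ = Vᵢ/Q for each well-mixed tank.
τ₁ = 58.47/1.588 = 36.8199 min; τ₂ = 34.72/1.588 = 21.8640 min.
Tank 1: C₁ = C_in(1 − e^(−t/τ₁)). Tank 2 (τ₁ ≠ τ₂): C₂ = C_in[1 − (τ₁ e^(−t/τ₁) − τ₂ e^(−t/τ₂))/(τ₁ − τ₂)].
At t = 56.34: e^(−t/τ₁) = 0.216503, e^(−t/τ₂) = 0.0760138.
C₂ = 1.712·[1 − (36.8199·0.216503 − 21.8640·0.0760138)/(14.9559)] = 1.712·0.578116 = 0.989735 mol/L.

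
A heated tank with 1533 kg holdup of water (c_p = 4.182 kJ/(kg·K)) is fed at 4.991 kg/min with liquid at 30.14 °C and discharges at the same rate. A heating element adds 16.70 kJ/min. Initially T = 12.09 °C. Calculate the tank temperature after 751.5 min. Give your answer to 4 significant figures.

29.31 °C

Energy balance: M c_p dT/dt = ṁ c_p (T_in − T) + 16.70.
τ = M/ṁ = 307.153 min; T_ss = T_in + Q̇/(ṁ c_p) = 30.14 + 16.70/(4.991·4.182) = 30.9401 °C.
T approaches T_ss exponentially: T(t) = T_ss + (T₀ − T_ss) e^(−t/τ).
T(751.5) = 30.9401 + (-18.8501)·e^(−751.5/307.153) = 30.9401 + (-18.8501)·0.0865819 = 29.3080 °C.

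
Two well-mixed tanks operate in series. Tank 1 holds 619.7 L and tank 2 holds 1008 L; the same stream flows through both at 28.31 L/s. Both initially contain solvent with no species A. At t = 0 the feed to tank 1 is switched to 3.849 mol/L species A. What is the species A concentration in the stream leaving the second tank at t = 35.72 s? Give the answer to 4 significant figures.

Each tank obeys Vᵢ dCᵢ/dt = Q(Cᵢ₋₁ − Cᵢ), so τᵢ = Vᵢ/Q.
τ₁ = 619.7/28.31 = 21.8898 s; τ₂ = 1008/28.31 = 35.6058 s.
Tank 1: C₁ = C_in(1 − e^(−t/τ₁)). Tank 2 (τ₁ ≠ τ₂): C₂ = C_in[1 − (τ₁ e^(−t/τ₁) − τ₂ e^(−t/τ₂))/(τ₁ − τ₂)].
At t = 35.72: e^(−t/τ₁) = 0.195575, e^(−t/τ₂) = 0.366701.
C₂ = 3.849·[1 − (21.8898·0.195575 − 35.6058·0.366701)/(-13.7160)] = 3.849·0.360193 = 1.38638 mol/L.

1.386 mol/L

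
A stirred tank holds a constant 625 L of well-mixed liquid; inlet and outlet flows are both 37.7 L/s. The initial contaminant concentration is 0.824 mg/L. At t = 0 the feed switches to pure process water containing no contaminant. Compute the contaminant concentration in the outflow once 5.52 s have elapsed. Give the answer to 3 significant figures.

Accumulation = in − out for the solute gives V dC/dt = Q(C_in − C).
Time constant τ = V/Q = 625/37.7 = 16.578 s.
C approaches C_in exponentially: C(t) = C_in + (C₀ − C_in) e^(−t/τ).
C(5.52) = 0 + (0.824 − 0)·e^(−5.52/16.578) = 0 + (0.82400)·0.71679 = 0.59064 mg/L.

0.591 mg/L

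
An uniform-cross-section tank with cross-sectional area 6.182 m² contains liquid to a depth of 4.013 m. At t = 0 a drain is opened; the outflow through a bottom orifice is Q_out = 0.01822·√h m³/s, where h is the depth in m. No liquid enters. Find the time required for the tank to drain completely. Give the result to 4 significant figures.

1359 s

Volume balance on the tank: A dh/dt = −0.01822 √h.
This is separable: 2 d(√h)/dt = −0.01822/A, so √h = √h₀ − (0.01822/(2A)) t.
Tank is empty when √h = 0: t_empty = 2A√h₀/0.01822.
t_empty = 2·6.182·√4.013/0.01822 = 12.3640·2.00325/0.01822 = 1359.39 s.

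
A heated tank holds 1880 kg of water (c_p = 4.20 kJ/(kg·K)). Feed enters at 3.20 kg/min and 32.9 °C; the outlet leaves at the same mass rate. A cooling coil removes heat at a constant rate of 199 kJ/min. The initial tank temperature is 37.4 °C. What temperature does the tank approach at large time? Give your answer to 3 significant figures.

M c_p dT/dt = ṁ c_p (T_in − T) − Q̇.
At steady state dT/dt = 0 ⇒ T_ss = T_in − Q̇/(ṁ c_p) = 32.9 − 199/(3.20·4.20) = 18.093 °C.

18.1 °C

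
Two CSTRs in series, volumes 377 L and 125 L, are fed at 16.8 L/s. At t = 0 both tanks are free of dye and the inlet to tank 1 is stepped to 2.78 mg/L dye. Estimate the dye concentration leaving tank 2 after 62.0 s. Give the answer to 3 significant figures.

2.52 mg/L

Time constants: τᵢ = Vᵢ/Q for each well-mixed tank.
τ₁ = 377/16.8 = 22.440 s; τ₂ = 125/16.8 = 7.4405 s.
Solving the cascade with C₁(0)=C₂(0)=0 gives C₂(t) = C_in[1 − (τ₁ e^(−t/τ₁) − τ₂ e^(−t/τ₂))/(τ₁ − τ₂)].
At t = 62.0: e^(−t/τ₁) = 0.063111, e^(−t/τ₂) = 0.00024050.
C₂ = 2.78·[1 − (22.440·0.063111 − 7.4405·0.00024050)/(15.000)] = 2.78·0.90570 = 2.5179 mg/L.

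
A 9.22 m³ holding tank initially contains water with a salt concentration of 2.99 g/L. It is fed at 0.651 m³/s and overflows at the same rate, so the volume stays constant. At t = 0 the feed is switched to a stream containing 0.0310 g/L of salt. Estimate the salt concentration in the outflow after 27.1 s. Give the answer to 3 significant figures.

0.468 g/L

Accumulation = in − out for the solute gives V dC/dt = Q(C_in − C).
Rewrite as dC/dt + C/τ = C_in/τ, τ = V/Q = 14.163 s.
Solution: C(t) = C_in + (C₀ − C_in) e^(−t/τ).
C(27.1) = 0.0310 + (2.99 − 0.0310)·e^(−27.1/14.163) = 0.0310 + (2.9590)·0.14757 = 0.46766 g/L.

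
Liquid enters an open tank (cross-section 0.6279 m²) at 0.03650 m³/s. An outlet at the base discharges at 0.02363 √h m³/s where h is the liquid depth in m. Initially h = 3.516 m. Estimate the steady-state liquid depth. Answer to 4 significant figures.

2.386 m

Unsteady balance on liquid volume: A dh/dt = Q_in − 0.02363 √h. At steady state dh/dt = 0:
Q_in = 0.02363 √h_ss ⇒ √h_ss = 0.03650/0.02363 = 1.54465.
h_ss = 1.54465² = 2.38593 m. (Since h₀ = 3.516 m > h_ss, the level will fall toward this value.)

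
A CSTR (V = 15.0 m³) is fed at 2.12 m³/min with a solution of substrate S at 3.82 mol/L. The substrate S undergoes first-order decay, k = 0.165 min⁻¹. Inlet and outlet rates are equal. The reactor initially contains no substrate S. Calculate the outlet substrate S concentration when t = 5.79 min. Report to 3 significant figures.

Species balance: V dC/dt = Q C_in − Q C − k V C.
This is linear with rate a = Q/V + k = 0.30633 min⁻¹.
C_ss = Q C_in/(Q + kV) = 1.7624 mol/L; C(t) = C_ss + (C₀ − C_ss) e^(−a t).
C(5.79) = 1.7624 + (-1.7624)·e^(−0.30633·5.79) = 1.7624 + (-1.7624)·0.16971 = 1.4633 mol/L.

1.46 mol/L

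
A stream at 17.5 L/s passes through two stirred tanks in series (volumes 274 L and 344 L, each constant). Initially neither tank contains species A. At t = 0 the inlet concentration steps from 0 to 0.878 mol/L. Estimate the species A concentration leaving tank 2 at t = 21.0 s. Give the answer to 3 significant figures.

Each tank obeys Vᵢ dCᵢ/dt = Q(Cᵢ₋₁ − Cᵢ), so τᵢ = Vᵢ/Q.
τ₁ = 274/17.5 = 15.657 s; τ₂ = 344/17.5 = 19.657 s.
Tank 1: C₁ = C_in(1 − e^(−t/τ₁)). Tank 2 (τ₁ ≠ τ₂): C₂ = C_in[1 − (τ₁ e^(−t/τ₁) − τ₂ e^(−t/τ₂))/(τ₁ − τ₂)].
At t = 21.0: e^(−t/τ₁) = 0.26152, e^(−t/τ₂) = 0.34359.
C₂ = 0.878·[1 − (15.657·0.26152 − 19.657·0.34359)/(-4.0000)] = 0.878·0.33518 = 0.29429 mol/L.

0.294 mol/L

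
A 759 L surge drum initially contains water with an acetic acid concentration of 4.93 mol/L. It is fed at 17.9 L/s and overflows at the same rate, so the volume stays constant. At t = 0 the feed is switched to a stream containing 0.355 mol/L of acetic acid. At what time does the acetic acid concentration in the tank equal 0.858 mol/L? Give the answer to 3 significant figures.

Species balance: V dC/dt = Q(C_in − C) ⇒ τ = V/Q = 42.402 s.
C(t) = C_in + (C₀ − C_in) e^(−t/τ). Set C = 0.858 and solve for t:
e^(−t/τ) = (C − C_in)/(C₀ − C_in) = (0.858 − 0.355)/(4.93 − 0.355) = 0.10995
t = −τ ln(…) = 42.402 × 2.2078 = 93.614 s.

93.6 s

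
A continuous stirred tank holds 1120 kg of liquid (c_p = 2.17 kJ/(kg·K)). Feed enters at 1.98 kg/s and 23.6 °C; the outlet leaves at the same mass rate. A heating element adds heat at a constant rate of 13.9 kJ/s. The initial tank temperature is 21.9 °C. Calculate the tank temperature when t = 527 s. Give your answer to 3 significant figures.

24.9 °C

M c_p dT/dt = ṁ c_p (T_in − T) + Q̇.
Rearrange: dT/dt = (T_ss − T)/τ with τ = M/ṁ = 565.66 s and T_ss = T_in + Q̇/(ṁ c_p) = 26.835 °C.
T approaches T_ss exponentially: T(t) = T_ss + (T₀ − T_ss) e^(−t/τ).
T(527) = 26.835 + (-4.9351)·e^(−527/565.66) = 26.835 + (-4.9351)·0.39390 = 24.891 °C.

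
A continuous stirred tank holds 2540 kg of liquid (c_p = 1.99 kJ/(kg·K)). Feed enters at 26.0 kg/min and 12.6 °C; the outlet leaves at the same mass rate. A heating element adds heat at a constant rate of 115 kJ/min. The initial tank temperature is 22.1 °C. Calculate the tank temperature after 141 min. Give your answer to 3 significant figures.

M c_p dT/dt = ṁ c_p (T_in − T) + Q̇.
Rearrange: dT/dt = (T_ss − T)/τ with τ = M/ṁ = 97.692 min and T_ss = T_in + Q̇/(ṁ c_p) = 14.823 °C.
This is linear first-order; T(t) = T_ss + (T₀ − T_ss) e^(−t/τ).
T(141) = 14.823 + (7.2773)·e^(−141/97.692) = 14.823 + (7.2773)·0.23615 = 16.541 °C.

16.5 °C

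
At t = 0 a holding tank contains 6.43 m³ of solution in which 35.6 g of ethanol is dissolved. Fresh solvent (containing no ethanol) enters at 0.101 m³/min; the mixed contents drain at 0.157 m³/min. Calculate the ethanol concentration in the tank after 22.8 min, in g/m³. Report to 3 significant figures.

3.71 g/m³

Total volume: dV/dt = Q_in − Q_out = -0.056000 m³/min, so V(t) = 6.43 − 0.056000 t and V(22.8) = 5.1532 m³.
Species balance (pure solvent in): dm/dt = −Q_out · m/V(t).
dm/m = −Q_out dt/(V₀ − 0.056000 t); integrating gives ln(m/m₀) = −(Q_out/(Q_in−Q_out)) ln(V/V₀).
m = m₀ (V₀/V)^(Q_out/(Q_in−Q_out)) = 35.6 × (6.43/5.1532)^(-2.8036) = 19.140 g.
C = m/V = 19.140/5.1532 = 3.7141 g/m³.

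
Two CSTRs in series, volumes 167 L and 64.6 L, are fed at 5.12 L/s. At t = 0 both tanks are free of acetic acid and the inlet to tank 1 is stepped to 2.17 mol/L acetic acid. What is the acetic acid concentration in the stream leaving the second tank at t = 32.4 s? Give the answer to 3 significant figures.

Each tank obeys Vᵢ dCᵢ/dt = Q(Cᵢ₋₁ − Cᵢ), so τᵢ = Vᵢ/Q.
τ₁ = 167/5.12 = 32.617 s; τ₂ = 64.6/5.12 = 12.617 s.
Tank 1: C₁ = C_in(1 − e^(−t/τ₁)). Tank 2 (τ₁ ≠ τ₂): C₂ = C_in[1 − (τ₁ e^(−t/τ₁) − τ₂ e^(−t/τ₂))/(τ₁ − τ₂)].
At t = 32.4: e^(−t/τ₁) = 0.37034, e^(−t/τ₂) = 0.076694.
C₂ = 2.17·[1 − (32.617·0.37034 − 12.617·0.076694)/(20.000)] = 2.17·0.44442 = 0.96438 mol/L.

0.964 mol/L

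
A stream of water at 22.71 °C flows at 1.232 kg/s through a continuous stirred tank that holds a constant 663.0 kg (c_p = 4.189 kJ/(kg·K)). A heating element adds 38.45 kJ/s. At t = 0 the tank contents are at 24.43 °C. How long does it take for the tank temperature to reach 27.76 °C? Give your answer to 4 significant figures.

468.3 s

M c_p dT/dt = ṁ c_p (T_in − T) + Q̇.
τ = M/ṁ = 538.149 s; T_ss = T_in + Q̇/(ṁ c_p) = 30.1603 °C.
T(t) = T_ss + (T₀ − T_ss) e^(−t/τ). Set T = 27.76:
e^(−t/τ) = (27.76 − 30.1603)/(24.43 − 30.1603) = 0.418881
t = −538.149 · ln(0.418881) = 468.280 s.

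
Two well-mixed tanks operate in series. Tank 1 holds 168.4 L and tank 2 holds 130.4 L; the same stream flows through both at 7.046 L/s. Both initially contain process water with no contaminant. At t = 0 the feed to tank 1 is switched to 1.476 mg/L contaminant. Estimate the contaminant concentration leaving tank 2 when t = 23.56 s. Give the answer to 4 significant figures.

Each tank obeys Vᵢ dCᵢ/dt = Q(Cᵢ₋₁ − Cᵢ), so τᵢ = Vᵢ/Q.
τ₁ = 168.4/7.046 = 23.9001 s; τ₂ = 130.4/7.046 = 18.5070 s.
Tank 1: C₁ = C_in(1 − e^(−t/τ₁)). Tank 2 (τ₁ ≠ τ₂): C₂ = C_in[1 − (τ₁ e^(−t/τ₁) − τ₂ e^(−t/τ₂))/(τ₁ − τ₂)].
At t = 23.56: e^(−t/τ₁) = 0.373152, e^(−t/τ₂) = 0.279981.
C₂ = 1.476·[1 − (23.9001·0.373152 − 18.5070·0.279981)/(5.39313)] = 1.476·0.307125 = 0.453316 mg/L.

0.4533 mg/L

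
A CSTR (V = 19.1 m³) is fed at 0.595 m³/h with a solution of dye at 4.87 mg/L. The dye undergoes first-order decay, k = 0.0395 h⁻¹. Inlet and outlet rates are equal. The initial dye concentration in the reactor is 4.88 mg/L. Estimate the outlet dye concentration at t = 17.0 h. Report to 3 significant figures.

Accumulation = in − out − consumed: V dC/dt = Q C_in − Q C − k V C.
dC/dt = (Q/V) C_in − (Q/V + k) C; effective rate a = Q/V + k = 0.031152 + 0.0395 = 0.070652 h⁻¹.
C_ss = Q C_in/(Q + kV) = 2.1473 mg/L; C(t) = C_ss + (C₀ − C_ss) e^(−a t).
C(17.0) = 2.1473 + (2.7327)·e^(−0.070652·17.0) = 2.1473 + (2.7327)·0.30087 = 2.9695 mg/L.

2.97 mg/L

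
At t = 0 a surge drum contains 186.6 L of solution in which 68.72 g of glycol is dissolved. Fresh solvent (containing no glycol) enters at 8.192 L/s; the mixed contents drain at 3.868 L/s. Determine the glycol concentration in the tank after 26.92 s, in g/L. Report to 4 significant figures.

Let m(t) be the amount of glycol. Volume: V(t) = V₀ + (Q_in − Q_out) t = 186.6 + 4.32400 t; V(26.92) = 303.002 L.
Solute balance: dm/dt = 0 − Q_out C = −Q_out m/V(t).
dm/m = −Q_out dt/(V₀ + 4.32400 t); integrating gives ln(m/m₀) = −(Q_out/(Q_in−Q_out)) ln(V/V₀).
m = m₀ (V₀/V)^(Q_out/(Q_in−Q_out)) = 68.72 × (186.6/303.002)^(0.894542) = 44.5401 g.
C = m/V = 44.5401/303.002 = 0.146996 g/L.

0.1470 g/L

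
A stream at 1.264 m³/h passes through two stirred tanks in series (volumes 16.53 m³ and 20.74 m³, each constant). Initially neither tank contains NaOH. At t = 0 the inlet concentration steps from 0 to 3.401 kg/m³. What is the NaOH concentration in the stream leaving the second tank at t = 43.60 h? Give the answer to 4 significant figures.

2.702 kg/m³

Time constants: τᵢ = Vᵢ/Q for each well-mixed tank.
τ₁ = 16.53/1.264 = 13.0775 h; τ₂ = 20.74/1.264 = 16.4082 h.
Solving the cascade with C₁(0)=C₂(0)=0 gives C₂(t) = C_in[1 − (τ₁ e^(−t/τ₁) − τ₂ e^(−t/τ₂))/(τ₁ − τ₂)].
At t = 43.60: e^(−t/τ₁) = 0.0356516, e^(−t/τ₂) = 0.0701441.
C₂ = 3.401·[1 − (13.0775·0.0356516 − 16.4082·0.0701441)/(-3.33070)] = 3.401·0.794426 = 2.70184 kg/m³.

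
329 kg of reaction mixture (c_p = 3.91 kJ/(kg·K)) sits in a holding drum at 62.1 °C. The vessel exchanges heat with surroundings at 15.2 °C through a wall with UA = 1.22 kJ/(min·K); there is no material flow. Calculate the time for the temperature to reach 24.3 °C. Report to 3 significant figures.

1730 min

M c_p dT/dt = −UA(T − T_amb).
τ = M c_p/UA = 1054.4 min; T_ss = T_amb = 15.200 °C.
T(t) = T_ss + (T₀ − T_ss)e^(−t/τ); set T = 24.3:
t = −τ ln[(T − T_ss)/(T₀ − T_ss)] = −1054.4 · ln(0.19403) = 1729.0 min.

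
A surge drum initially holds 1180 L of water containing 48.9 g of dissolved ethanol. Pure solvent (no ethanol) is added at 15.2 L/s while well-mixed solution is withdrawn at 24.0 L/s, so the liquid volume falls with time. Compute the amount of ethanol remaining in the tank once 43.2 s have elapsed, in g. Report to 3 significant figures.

Total volume: dV/dt = Q_in − Q_out = -8.8000 L/s, so V(t) = 1180 − 8.8000 t and V(43.2) = 799.84 L.
Species balance (pure solvent in): dm/dt = −Q_out · m/V(t).
dm/m = −Q_out dt/(V₀ − 8.8000 t); integrating gives ln(m/m₀) = −(Q_out/(Q_in−Q_out)) ln(V/V₀).
m = m₀ (V₀/V)^(Q_out/(Q_in−Q_out)) = 48.9 × (1180/799.84)^(-2.7273) = 16.933 g.

16.9 g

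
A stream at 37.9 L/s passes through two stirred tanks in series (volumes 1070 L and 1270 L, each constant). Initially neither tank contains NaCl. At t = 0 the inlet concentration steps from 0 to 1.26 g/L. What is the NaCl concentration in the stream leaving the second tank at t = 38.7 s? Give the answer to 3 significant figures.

Each tank obeys Vᵢ dCᵢ/dt = Q(Cᵢ₋₁ − Cᵢ), so τᵢ = Vᵢ/Q.
τ₁ = 1070/37.9 = 28.232 s; τ₂ = 1270/37.9 = 33.509 s.
Solving the cascade with C₁(0)=C₂(0)=0 gives C₂(t) = C_in[1 − (τ₁ e^(−t/τ₁) − τ₂ e^(−t/τ₂))/(τ₁ − τ₂)].
At t = 38.7: e^(−t/τ₁) = 0.25391, e^(−t/τ₂) = 0.31509.
C₂ = 1.26·[1 − (28.232·0.25391 − 33.509·0.31509)/(-5.2770)] = 1.26·0.35761 = 0.45059 g/L.

0.451 g/L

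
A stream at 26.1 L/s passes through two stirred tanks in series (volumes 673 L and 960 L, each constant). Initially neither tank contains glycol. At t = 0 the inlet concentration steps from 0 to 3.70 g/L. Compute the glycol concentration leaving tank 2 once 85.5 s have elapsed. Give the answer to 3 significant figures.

2.80 g/L

Each tank obeys Vᵢ dCᵢ/dt = Q(Cᵢ₋₁ − Cᵢ), so τᵢ = Vᵢ/Q.
τ₁ = 673/26.1 = 25.785 s; τ₂ = 960/26.1 = 36.782 s.
Tank 1: C₁ = C_in(1 − e^(−t/τ₁)). Tank 2 (τ₁ ≠ τ₂): C₂ = C_in[1 − (τ₁ e^(−t/τ₁) − τ₂ e^(−t/τ₂))/(τ₁ − τ₂)].
At t = 85.5: e^(−t/τ₁) = 0.036304, e^(−t/τ₂) = 0.097829.
C₂ = 3.70·[1 − (25.785·0.036304 − 36.782·0.097829)/(-10.996)] = 3.70·0.75790 = 2.8042 g/L.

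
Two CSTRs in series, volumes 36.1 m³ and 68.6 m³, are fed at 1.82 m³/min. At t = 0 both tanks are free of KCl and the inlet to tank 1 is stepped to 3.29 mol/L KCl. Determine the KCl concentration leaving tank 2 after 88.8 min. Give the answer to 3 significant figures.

Each tank obeys Vᵢ dCᵢ/dt = Q(Cᵢ₋₁ − Cᵢ), so τᵢ = Vᵢ/Q.
τ₁ = 36.1/1.82 = 19.835 min; τ₂ = 68.6/1.82 = 37.692 min.
Tank 1: C₁ = C_in(1 − e^(−t/τ₁)). Tank 2 (τ₁ ≠ τ₂): C₂ = C_in[1 − (τ₁ e^(−t/τ₁) − τ₂ e^(−t/τ₂))/(τ₁ − τ₂)].
At t = 88.8: e^(−t/τ₁) = 0.011369, e^(−t/τ₂) = 0.094806.
C₂ = 3.29·[1 − (19.835·0.011369 − 37.692·0.094806)/(-17.857)] = 3.29·0.81251 = 2.6732 mol/L.

2.67 mol/L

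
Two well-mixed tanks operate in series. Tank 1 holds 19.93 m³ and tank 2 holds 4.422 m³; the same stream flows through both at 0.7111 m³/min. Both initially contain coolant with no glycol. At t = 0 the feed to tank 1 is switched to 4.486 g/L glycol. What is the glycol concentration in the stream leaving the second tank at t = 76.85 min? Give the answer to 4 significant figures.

4.114 g/L

Species balance on tank i: dCᵢ/dt = (Cᵢ₋₁ − Cᵢ)/τᵢ with τᵢ = Vᵢ/Q.
τ₁ = 19.93/0.7111 = 28.0270 min; τ₂ = 4.422/0.7111 = 6.21853 min.
Solving the cascade with C₁(0)=C₂(0)=0 gives C₂(t) = C_in[1 − (τ₁ e^(−t/τ₁) − τ₂ e^(−t/τ₂))/(τ₁ − τ₂)].
At t = 76.85: e^(−t/τ₁) = 0.0644414, e^(−t/τ₂) = 4.29432e-06.
C₂ = 4.486·[1 − (28.0270·0.0644414 − 6.21853·4.29432e-06)/(21.8085)] = 4.486·0.917185 = 4.11449 g/L.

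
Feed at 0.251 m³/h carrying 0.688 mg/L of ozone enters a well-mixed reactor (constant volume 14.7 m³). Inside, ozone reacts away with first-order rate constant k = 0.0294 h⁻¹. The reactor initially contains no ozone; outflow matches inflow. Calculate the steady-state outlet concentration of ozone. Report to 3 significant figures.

Accumulation = in − out − consumed: V dC/dt = Q C_in − Q C − k V C.
At steady state: 0 = Q C_in − (Q + kV) C_ss, so C_ss = Q C_in/(Q + kV).
C_ss = 0.251·0.688/(0.251 + 0.0294·14.7) = 0.17269/0.68318 = 0.25277 mg/L.

0.253 mg/L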